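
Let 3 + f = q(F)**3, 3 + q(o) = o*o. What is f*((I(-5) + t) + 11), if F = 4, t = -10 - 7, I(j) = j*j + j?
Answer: 30716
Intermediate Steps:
I(j) = j + j**2 (I(j) = j**2 + j = j + j**2)
t = -17
q(o) = -3 + o**2 (q(o) = -3 + o*o = -3 + o**2)
f = 2194 (f = -3 + (-3 + 4**2)**3 = -3 + (-3 + 16)**3 = -3 + 13**3 = -3 + 2197 = 2194)
f*((I(-5) + t) + 11) = 2194*((-5*(1 - 5) - 17) + 11) = 2194*((-5*(-4) - 17) + 11) = 2194*((20 - 17) + 11) = 2194*(3 + 11) = 2194*14 = 30716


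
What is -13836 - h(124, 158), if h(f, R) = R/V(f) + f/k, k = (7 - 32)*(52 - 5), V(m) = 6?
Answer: -48864353/3525 ≈ -13862.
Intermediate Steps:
k = -1175 (k = -25*47 = -1175)
h(f, R) = -f/1175 + R/6 (h(f, R) = R/6 + f/(-1175) = R*(1/6) + f*(-1/1175) = R/6 - f/1175 = -f/1175 + R/6)
-13836 - h(124, 158) = -13836 - (-1/1175*124 + (1/6)*158) = -13836 - (-124/1175 + 79/3) = -13836 - 1*92453/3525 = -13836 - 92453/3525 = -48864353/3525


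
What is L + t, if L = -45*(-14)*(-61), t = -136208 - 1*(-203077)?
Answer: 28439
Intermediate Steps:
t = 66869 (t = -136208 + 203077 = 66869)
L = -38430 (L = 630*(-61) = -38430)
L + t = -38430 + 66869 = 28439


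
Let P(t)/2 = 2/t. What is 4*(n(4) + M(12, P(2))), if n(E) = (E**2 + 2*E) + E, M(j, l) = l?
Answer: 120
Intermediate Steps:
P(t) = 4/t (P(t) = 2*(2/t) = 4/t)
n(E) = E**2 + 3*E
4*(n(4) + M(12, P(2))) = 4*(4*(3 + 4) + 4/2) = 4*(4*7 + 4*(1/2)) = 4*(28 + 2) = 4*30 = 120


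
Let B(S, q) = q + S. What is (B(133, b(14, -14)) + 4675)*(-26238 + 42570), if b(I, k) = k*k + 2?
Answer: 81757992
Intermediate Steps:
b(I, k) = 2 + k² (b(I, k) = k² + 2 = 2 + k²)
B(S, q) = S + q
(B(133, b(14, -14)) + 4675)*(-26238 + 42570) = ((133 + (2 + (-14)²)) + 4675)*(-26238 + 42570) = ((133 + (2 + 196)) + 4675)*16332 = ((133 + 198) + 4675)*16332 = (331 + 4675)*16332 = 5006*16332 = 81757992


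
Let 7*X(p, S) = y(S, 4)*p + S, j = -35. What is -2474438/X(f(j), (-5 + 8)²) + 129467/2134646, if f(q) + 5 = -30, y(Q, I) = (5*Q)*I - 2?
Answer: 36975149666843/13279632766 ≈ 2784.4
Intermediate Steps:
y(Q, I) = -2 + 5*I*Q (y(Q, I) = 5*I*Q - 2 = -2 + 5*I*Q)
f(q) = -35 (f(q) = -5 - 30 = -35)
X(p, S) = S/7 + p*(-2 + 20*S)/7 (X(p, S) = ((-2 + 5*4*S)*p + S)/7 = ((-2 + 20*S)*p + S)/7 = (p*(-2 + 20*S) + S)/7 = (S + p*(-2 + 20*S))/7 = S/7 + p*(-2 + 20*S)/7)
-2474438/X(f(j), (-5 + 8)²) + 129467/2134646 = -2474438/((-5 + 8)²/7 + (2/7)*(-35)*(-1 + 10*(-5 + 8)²)) + 129467/2134646 = -2474438/((⅐)*3² + (2/7)*(-35)*(-1 + 10*3²)) + 129467*(1/2134646) = -2474438/((⅐)*9 + (2/7)*(-35)*(-1 + 10*9)) + 129467/2134646 = -2474438/(9/7 + (2/7)*(-35)*(-1 + 90)) + 129467/2134646 = -2474438/(9/7 + (2/7)*(-35)*89) + 129467/2134646 = -2474438/(9/7 - 890) + 129467/2134646 = -2474438/(-6221/7) + 129467/2134646 = -2474438*(-7/6221) + 129467/2134646 = 17321066/6221 + 129467/2134646 = 36975149666843/13279632766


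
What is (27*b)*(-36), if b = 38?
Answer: -36936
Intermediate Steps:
(27*b)*(-36) = (27*38)*(-36) = 1026*(-36) = -36936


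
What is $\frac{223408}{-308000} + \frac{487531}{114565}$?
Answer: $\frac{141550921}{40097750} \approx 3.5301$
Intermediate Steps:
$\frac{223408}{-308000} + \frac{487531}{114565} = 223408 \left(- \frac{1}{308000}\right) + 487531 \cdot \frac{1}{114565} = - \frac{13963}{19250} + \frac{44321}{10415} = \frac{141550921}{40097750}$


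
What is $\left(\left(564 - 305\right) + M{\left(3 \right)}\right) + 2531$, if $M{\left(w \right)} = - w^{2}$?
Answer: $2781$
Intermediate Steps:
$\left(\left(564 - 305\right) + M{\left(3 \right)}\right) + 2531 = \left(\left(564 - 305\right) - 3^{2}\right) + 2531 = \left(259 - 9\right) + 2531 = 250 + 2531 = 2781$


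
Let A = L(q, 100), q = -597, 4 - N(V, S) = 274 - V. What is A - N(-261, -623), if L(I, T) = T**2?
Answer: 10531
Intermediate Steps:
N(V, S) = -270 + V (N(V, S) = 4 - (274 - V) = 4 + (-274 + V) = -270 + V)
A = 10000 (A = 100**2 = 10000)
A - N(-261, -623) = 10000 - (-270 - 261) = 10000 - 1*(-531) = 10000 + 531 = 10531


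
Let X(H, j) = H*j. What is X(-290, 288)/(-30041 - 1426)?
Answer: 27840/10489 ≈ 2.6542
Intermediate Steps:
X(-290, 288)/(-30041 - 1426) = (-290*288)/(-30041 - 1426) = -83520/(-31467) = -83520*(-1/31467) = 27840/10489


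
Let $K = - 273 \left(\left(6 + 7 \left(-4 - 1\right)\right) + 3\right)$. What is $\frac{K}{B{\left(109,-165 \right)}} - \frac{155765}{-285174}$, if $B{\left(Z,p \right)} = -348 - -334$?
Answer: $- \frac{144427453}{285174} \approx -506.45$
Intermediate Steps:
$B{\left(Z,p \right)} = -14$ ($B{\left(Z,p \right)} = -348 + 334 = -14$)
$K = 7098$ ($K = - 273 \left(\left(6 + 7 \left(-5\right)\right) + 3\right) = - 273 \left(\left(6 - 35\right) + 3\right) = - 273 \left(-29 + 3\right) = \left(-273\right) \left(-26\right) = 7098$)
$\frac{K}{B{\left(109,-165 \right)}} - \frac{155765}{-285174} = \frac{7098}{-14} - \frac{155765}{-285174} = 7098 \left(- \frac{1}{14}\right) - - \frac{155765}{285174} = -507 + \frac{155765}{285174} = - \frac{144427453}{285174}$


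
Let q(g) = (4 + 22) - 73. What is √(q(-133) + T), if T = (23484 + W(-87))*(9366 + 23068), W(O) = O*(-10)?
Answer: √789897589 ≈ 28105.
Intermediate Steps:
W(O) = -10*O
q(g) = -47 (q(g) = 26 - 73 = -47)
T = 789897636 (T = (23484 - 10*(-87))*(9366 + 23068) = (23484 + 870)*32434 = 24354*32434 = 789897636)
√(q(-133) + T) = √(-47 + 789897636) = √789897589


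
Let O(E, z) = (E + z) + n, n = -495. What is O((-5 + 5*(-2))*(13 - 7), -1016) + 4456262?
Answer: 4454661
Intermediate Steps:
O(E, z) = -495 + E + z (O(E, z) = (E + z) - 495 = -495 + E + z)
O((-5 + 5*(-2))*(13 - 7), -1016) + 4456262 = (-495 + (-5 + 5*(-2))*(13 - 7) - 1016) + 4456262 = (-495 + (-5 - 10)*6 - 1016) + 4456262 = (-495 - 15*6 - 1016) + 4456262 = (-495 - 90 - 1016) + 4456262 = -1601 + 4456262 = 4454661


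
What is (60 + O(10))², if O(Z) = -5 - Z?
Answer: 2025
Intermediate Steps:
(60 + O(10))² = (60 + (-5 - 1*10))² = (60 + (-5 - 10))² = (60 - 15)² = 45² = 2025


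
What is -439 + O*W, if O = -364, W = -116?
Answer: 41785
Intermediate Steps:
-439 + O*W = -439 - 364*(-116) = -439 + 42224 = 41785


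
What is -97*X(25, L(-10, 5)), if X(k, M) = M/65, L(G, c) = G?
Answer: 194/13 ≈ 14.923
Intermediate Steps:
X(k, M) = M/65 (X(k, M) = M*(1/65) = M/65)
-97*X(25, L(-10, 5)) = -97*(-10)/65 = -97*(-2/13) = 194/13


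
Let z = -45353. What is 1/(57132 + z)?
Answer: 1/11779 ≈ 8.4897e-5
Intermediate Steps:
1/(57132 + z) = 1/(57132 - 45353) = 1/11779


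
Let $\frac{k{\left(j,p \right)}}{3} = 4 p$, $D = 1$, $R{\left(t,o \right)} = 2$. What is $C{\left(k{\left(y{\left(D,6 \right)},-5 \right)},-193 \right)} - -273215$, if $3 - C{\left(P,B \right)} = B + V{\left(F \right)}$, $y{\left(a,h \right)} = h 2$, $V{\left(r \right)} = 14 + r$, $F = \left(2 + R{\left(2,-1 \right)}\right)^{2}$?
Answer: $273381$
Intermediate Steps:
$F = 16$ ($F = \left(2 + 2\right)^{2} = 4^{2} = 16$)
$y{\left(a,h \right)} = 2 h$
$k{\left(j,p \right)} = 12 p$ ($k{\left(j,p \right)} = 3 \cdot 4 p = 12 p$)
$C{\left(P,B \right)} = -27 - B$ ($C{\left(P,B \right)} = 3 - \left(B + \left(14 + 16\right)\right) = 3 - \left(B + 30\right) = 3 - \left(30 + B\right) = -27 - B$)
$C{\left(k{\left(y{\left(D,6 \right)},-5 \right)},-193 \right)} - -273215 = \left(-27 - -193\right) - -273215 = \left(-27 + 193\right) + 273215 = 166 + 273215 = 273381$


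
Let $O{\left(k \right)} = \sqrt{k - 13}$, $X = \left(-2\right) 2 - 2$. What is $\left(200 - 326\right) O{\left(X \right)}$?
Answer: $- 126 i \sqrt{19} \approx - 549.22 i$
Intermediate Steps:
$X = -6$ ($X = -4 - 2 = -6$)
$O{\left(k \right)} = \sqrt{-13 + k}$
$\left(200 - 326\right) O{\left(X \right)} = \left(200 - 326\right) \sqrt{-13 - 6} = - 126 \sqrt{-19} = - 126 i \sqrt{19}$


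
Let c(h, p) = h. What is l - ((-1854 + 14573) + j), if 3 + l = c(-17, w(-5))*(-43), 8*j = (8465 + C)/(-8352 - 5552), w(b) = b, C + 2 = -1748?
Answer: -16883243/1408 ≈ -11991.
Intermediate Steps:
C = -1750 (C = -2 - 1748 = -1750)
j = -85/1408 (j = ((8465 - 1750)/(-8352 - 5552))/8 = (6715/(-13904))/8 = (6715*(-1/13904))/8 = (⅛)*(-85/176) = -85/1408 ≈ -0.060369)
l = 728 (l = -3 - 17*(-43) = -3 + 731 = 728)
l - ((-1854 + 14573) + j) = 728 - ((-1854 + 14573) - 85/1408) = 728 - (12719 - 85/1408) = 728 - 1*17908267/1408 = 728 - 17908267/1408 = -16883243/1408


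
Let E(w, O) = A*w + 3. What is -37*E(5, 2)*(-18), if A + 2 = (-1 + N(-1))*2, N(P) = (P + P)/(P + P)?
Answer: -4662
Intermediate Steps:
N(P) = 1 (N(P) = (2*P)/((2*P)) = (2*P)*(1/(2*P)) = 1)
A = -2 (A = -2 + (-1 + 1)*2 = -2 + 0*2 = -2 + 0 = -2)
E(w, O) = 3 - 2*w (E(w, O) = -2*w + 3 = 3 - 2*w)
-37*E(5, 2)*(-18) = -37*(3 - 2*5)*(-18) = -37*(3 - 10)*(-18) = -37*(-7)*(-18) = 259*(-18) = -4662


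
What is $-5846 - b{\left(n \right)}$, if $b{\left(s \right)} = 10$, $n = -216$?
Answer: $-5856$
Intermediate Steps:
$-5846 - b{\left(n \right)} = -5846 - 10 = -5856$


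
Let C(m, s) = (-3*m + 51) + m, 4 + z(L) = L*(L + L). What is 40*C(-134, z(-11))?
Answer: 12760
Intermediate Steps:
z(L) = -4 + 2*L**2 (z(L) = -4 + L*(L + L) = -4 + L*(2*L) = -4 + 2*L**2)
C(m, s) = 51 - 2*m (C(m, s) = (51 - 3*m) + m = 51 - 2*m)
40*C(-134, z(-11)) = 40*(51 - 2*(-134)) = 40*(51 + 268) = 40*319 = 12760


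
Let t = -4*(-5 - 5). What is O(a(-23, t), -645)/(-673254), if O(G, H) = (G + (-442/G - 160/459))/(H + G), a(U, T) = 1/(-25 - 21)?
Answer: 429282029/9169038820206 ≈ 4.6819e-5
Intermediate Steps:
t = 40 (t = -4*(-10) = 40)
a(U, T) = -1/46 (a(U, T) = 1/(-46) = -1/46)
O(G, H) = (-160/459 + G - 442/G)/(G + H) (O(G, H) = (G + (-442/G - 160*1/459))/(G + H) = (G + (-442/G - 160/459))/(G + H) = (G + (-160/459 - 442/G))/(G + H) = (-160/459 + G - 442/G)/(G + H))
O(a(-23, t), -645)/(-673254) = ((-442 + (-1/46)² - 160/459*(-1/46))/((-1/46)*(-1/46 - 645)))/(-673254) = -46*(-442 + 1/2116 + 80/10557)/(-29671/46)*(-1/673254) = -46*(-46/29671)*(-429282029/971244)*(-1/673254) = -429282029/13618989*(-1/673254) = 429282029/9169038820206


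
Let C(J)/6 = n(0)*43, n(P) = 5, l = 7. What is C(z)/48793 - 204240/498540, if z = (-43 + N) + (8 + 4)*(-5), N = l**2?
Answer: -155372762/405421037 ≈ -0.38324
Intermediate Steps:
N = 49 (N = 7**2 = 49)
z = -54 (z = (-43 + 49) + (8 + 4)*(-5) = 6 + 12*(-5) = 6 - 60 = -54)
C(J) = 1290 (C(J) = 6*(5*43) = 6*215 = 1290)
C(z)/48793 - 204240/498540 = 1290/48793 - 204240/498540 = 1290*(1/48793) - 204240*1/498540 = 1290/48793 - 3404/8309 = -155372762/405421037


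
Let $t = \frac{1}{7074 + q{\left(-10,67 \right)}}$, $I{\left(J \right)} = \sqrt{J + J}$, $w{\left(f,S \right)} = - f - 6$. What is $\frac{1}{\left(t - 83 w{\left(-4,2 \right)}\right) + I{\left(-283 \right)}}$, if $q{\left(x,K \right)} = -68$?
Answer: $\frac{8147956982}{1380343586385} - \frac{49084036 i \sqrt{566}}{1380343586385} \approx 0.0059028 - 0.00084598 i$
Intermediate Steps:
$w{\left(f,S \right)} = -6 - f$
$I{\left(J \right)} = \sqrt{2} \sqrt{J}$ ($I{\left(J \right)} = \sqrt{2 J} = \sqrt{2} \sqrt{J}$)
$t = \frac{1}{7006}$ ($t = \frac{1}{7074 - 68} = \frac{1}{7006} \approx 0.00014273$)
$\frac{1}{\left(t - 83 w{\left(-4,2 \right)}\right) + I{\left(-283 \right)}} = \frac{1}{\left(\frac{1}{7006} - 83 \left(-6 - -4\right)\right) + \sqrt{2} \sqrt{-283}} = \frac{1}{\left(\frac{1}{7006} - 83 \left(-6 + 4\right)\right) + \sqrt{2} i \sqrt{283}} = \frac{1}{\left(\frac{1}{7006} - -166\right) + i \sqrt{566}} = \frac{1}{\left(\frac{1}{7006} + 166\right) + i \sqrt{566}} = \frac{1}{\frac{1162997}{7006} + i \sqrt{566}}$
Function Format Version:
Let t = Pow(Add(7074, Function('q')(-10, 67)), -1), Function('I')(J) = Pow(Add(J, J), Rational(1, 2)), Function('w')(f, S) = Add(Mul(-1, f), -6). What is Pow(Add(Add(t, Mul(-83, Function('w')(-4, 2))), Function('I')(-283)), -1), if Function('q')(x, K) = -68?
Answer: Add(Rational(8147956982, 1380343586385), Mul(Rational(-49084036, 1380343586385), I, Pow(566, Rational(1, 2)))) ≈ Add(0.0059028, Mul(-0.00084598, I))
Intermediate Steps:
Function('w')(f, S) = Add(-6, Mul(-1, f))
Function('I')(J) = Mul(Pow(2, Rational(1, 2)), Pow(J, Rational(1, 2))) (Function('I')(J) = Pow(Mul(2, J), Rational(1, 2)) = Mul(Pow(2, Rational(1, 2)), Pow(J, Rational(1, 2))))
t = Rational(1, 7006) (t = Pow(Add(7074, -68), -1) = Pow(7006, -1) = Rational(1, 7006) ≈ 0.00014273)
Pow(Add(Add(t, Mul(-83, Function('w')(-4, 2))), Function('I')(-283)), -1) = Pow(Add(Add(Rational(1, 7006), Mul(-83, Add(-6, Mul(-1, -4)))), Mul(Pow(2, Rational(1, 2)), Pow(-283, Rational(1, 2)))), -1) = Pow(Add(Add(Rational(1, 7006), Mul(-83, Add(-6, 4))), Mul(Pow(2, Rational(1, 2)), Mul(I, Pow(283, Rational(1, 2))))), -1) = Pow(Add(Add(Rational(1, 7006), Mul(-83, -2)), Mul(I, Pow(566, Rational(1, 2)))), -1) = Pow(Add(Add(Rational(1, 7006), 166), Mul(I, Pow(566, Rational(1, 2)))), -1) = Pow(Add(Rational(1162997, 7006), Mul(I, Pow(566, Rational(1, 2)))), -1)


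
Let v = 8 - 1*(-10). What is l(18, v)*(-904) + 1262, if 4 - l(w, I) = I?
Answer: 13918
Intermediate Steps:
v = 18 (v = 8 + 10 = 18)
l(w, I) = 4 - I
l(18, v)*(-904) + 1262 = (4 - 1*18)*(-904) + 1262 = (4 - 18)*(-904) + 1262 = -14*(-904) + 1262 = 12656 + 1262 = 13918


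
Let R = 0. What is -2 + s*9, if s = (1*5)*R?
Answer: -2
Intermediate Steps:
s = 0 (s = (1*5)*0 = 5*0 = 0)
-2 + s*9 = -2 + 0*9 = -2 + 0 = -2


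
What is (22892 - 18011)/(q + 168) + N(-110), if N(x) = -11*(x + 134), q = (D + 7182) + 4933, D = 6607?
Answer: -4982079/18890 ≈ -263.74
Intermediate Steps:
q = 18722 (q = (6607 + 7182) + 4933 = 13789 + 4933 = 18722)
N(x) = -1474 - 11*x (N(x) = -11*(134 + x) = -1474 - 11*x)
(22892 - 18011)/(q + 168) + N(-110) = (22892 - 18011)/(18722 + 168) + (-1474 - 11*(-110)) = 4881/18890 + (-1474 + 1210) = 4881*(1/18890) - 264 = 4881/18890 - 264 = -4982079/18890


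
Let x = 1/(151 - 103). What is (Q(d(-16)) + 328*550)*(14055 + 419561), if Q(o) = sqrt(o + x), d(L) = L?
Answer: 78224326400 + 108404*I*sqrt(2301)/3 ≈ 7.8224e+10 + 1.7333e+6*I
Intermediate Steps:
x = 1/48 ≈ 0.020833
Q(o) = sqrt(1/48 + o) (Q(o) = sqrt(o + 1/48) = sqrt(1/48 + o))
(Q(d(-16)) + 328*550)*(14055 + 419561) = (sqrt(3 + 144*(-16))/12 + 328*550)*(14055 + 419561) = (sqrt(3 - 2304)/12 + 180400)*433616 = (sqrt(-2301)/12 + 180400)*433616 = ((I*sqrt(2301))/12 + 180400)*433616 = (I*sqrt(2301)/12 + 180400)*433616 = (180400 + I*sqrt(2301)/12)*433616 = 78224326400 + 108404*I*sqrt(2301)/3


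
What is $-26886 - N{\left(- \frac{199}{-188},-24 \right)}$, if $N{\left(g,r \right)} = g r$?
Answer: $- \frac{1262448}{47} \approx -26861.0$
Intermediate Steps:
$-26886 - N{\left(- \frac{199}{-188},-24 \right)} = -26886 - - \frac{199}{-188} \left(-24\right) = -26886 - \left(-199\right) \left(- \frac{1}{188}\right) \left(-24\right) = -26886 - \frac{199}{188} \left(-24\right) = -26886 - - \frac{1194}{47} = -26886 + \frac{1194}{47} = - \frac{1262448}{47}$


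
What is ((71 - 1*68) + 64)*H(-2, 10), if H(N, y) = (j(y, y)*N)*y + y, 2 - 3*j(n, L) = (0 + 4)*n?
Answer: 52930/3 ≈ 17643.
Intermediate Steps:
j(n, L) = 2/3 - 4*n/3 (j(n, L) = 2/3 - (0 + 4)*n/3 = 2/3 - 4*n/3)
H(N, y) = y + N*y*(2/3 - 4*y/3) (H(N, y) = ((2/3 - 4*y/3)*N)*y + y = (N*(2/3 - 4*y/3))*y + y = N*y*(2/3 - 4*y/3) + y = y + N*y*(2/3 - 4*y/3))
((71 - 1*68) + 64)*H(-2, 10) = ((71 - 1*68) + 64)*((1/3)*10*(3 + 2*(-2) - 4*(-2)*10)) = ((71 - 68) + 64)*((1/3)*10*(3 - 4 + 80)) = (3 + 64)*((1/3)*10*79) = 67*(790/3) = 52930/3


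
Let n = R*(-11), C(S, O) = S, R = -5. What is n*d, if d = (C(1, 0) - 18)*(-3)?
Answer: 2805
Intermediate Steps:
d = 51 (d = (1 - 18)*(-3) = -17*(-3) = 51)
n = 55 (n = -5*(-11) = 55)
n*d = 55*51 = 2805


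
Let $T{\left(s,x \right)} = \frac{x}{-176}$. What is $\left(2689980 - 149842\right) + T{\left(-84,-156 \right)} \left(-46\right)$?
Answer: $\frac{55882139}{22} \approx 2.5401 \cdot 10^{6}$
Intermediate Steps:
$T{\left(s,x \right)} = - \frac{x}{176}$ ($T{\left(s,x \right)} = x \left(- \frac{1}{176}\right) = - \frac{x}{176}$)
$\left(2689980 - 149842\right) + T{\left(-84,-156 \right)} \left(-46\right) = \left(2689980 - 149842\right) + \left(- \frac{1}{176}\right) \left(-156\right) \left(-46\right) = 2540138 + \frac{39}{44} \left(-46\right) = 2540138 - \frac{897}{22} = \frac{55882139}{22}$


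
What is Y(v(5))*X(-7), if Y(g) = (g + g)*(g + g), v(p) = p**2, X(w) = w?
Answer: -17500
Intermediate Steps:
Y(g) = 4*g**2 (Y(g) = (2*g)*(2*g) = 4*g**2)
Y(v(5))*X(-7) = (4*(5**2)**2)*(-7) = (4*25**2)*(-7) = (4*625)*(-7) = 2500*(-7) = -17500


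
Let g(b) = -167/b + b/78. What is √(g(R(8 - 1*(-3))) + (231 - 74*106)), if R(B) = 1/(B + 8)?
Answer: I*√23689549182/1482 ≈ 103.86*I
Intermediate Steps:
R(B) = 1/(8 + B)
g(b) = -167/b + b/78 (g(b) = -167/b + b*(1/78) = -167/b + b/78)
√(g(R(8 - 1*(-3))) + (231 - 74*106)) = √((-(2672 + 501) + 1/(78*(8 + (8 - 1*(-3))))) + (231 - 74*106)) = √((-167/(1/(8 + (8 + 3))) + 1/(78*(8 + (8 + 3)))) + (231 - 7844)) = √((-167/(1/(8 + 11)) + 1/(78*(8 + 11))) - 7613) = √((-167/(1/19) + (1/78)/19) - 7613) = √((-167/1/19 + (1/78)*(1/19)) - 7613) = √((-167*19 + 1/1482) - 7613) = √((-3173 + 1/1482) - 7613) = √(-4702385/1482 - 7613) = √(-15984851/1482) = I*√23689549182/1482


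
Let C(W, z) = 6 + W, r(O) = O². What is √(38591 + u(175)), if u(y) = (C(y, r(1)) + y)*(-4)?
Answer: √37167 ≈ 192.79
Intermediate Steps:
u(y) = -24 - 8*y (u(y) = ((6 + y) + y)*(-4) = (6 + 2*y)*(-4) = -24 - 8*y)
√(38591 + u(175)) = √(38591 + (-24 - 8*175)) = √(38591 + (-24 - 1400)) = √(38591 - 1424) = √37167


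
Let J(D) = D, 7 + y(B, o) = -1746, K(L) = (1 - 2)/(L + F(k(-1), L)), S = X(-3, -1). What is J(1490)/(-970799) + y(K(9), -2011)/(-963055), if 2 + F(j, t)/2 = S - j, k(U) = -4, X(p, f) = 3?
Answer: 266858697/934932830945 ≈ 0.00028543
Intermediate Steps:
S = 3
F(j, t) = 2 - 2*j (F(j, t) = -4 + 2*(3 - j) = -4 + (6 - 2*j) = 2 - 2*j)
K(L) = -1/(10 + L) (K(L) = (1 - 2)/(L + (2 - 2*(-4))) = -1/(L + (2 + 8)) = -1/(L + 10) = -1/(10 + L))
y(B, o) = -1753 (y(B, o) = -7 - 1746 = -1753)
J(1490)/(-970799) + y(K(9), -2011)/(-963055) = 1490/(-970799) - 1753/(-963055) = 1490*(-1/970799) - 1753*(-1/963055) = -1490/970799 + 1753/963055 = 266858697/934932830945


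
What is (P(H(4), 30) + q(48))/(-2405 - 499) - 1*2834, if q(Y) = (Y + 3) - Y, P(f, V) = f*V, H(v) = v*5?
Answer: -2743513/968 ≈ -2834.2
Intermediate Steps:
H(v) = 5*v
P(f, V) = V*f
q(Y) = 3 (q(Y) = (3 + Y) - Y = 3)
(P(H(4), 30) + q(48))/(-2405 - 499) - 1*2834 = (30*(5*4) + 3)/(-2405 - 499) - 1*2834 = (30*20 + 3)/(-2904) - 2834 = (600 + 3)*(-1/2904) - 2834 = 603*(-1/2904) - 2834 = -201/968 - 2834 = -2743513/968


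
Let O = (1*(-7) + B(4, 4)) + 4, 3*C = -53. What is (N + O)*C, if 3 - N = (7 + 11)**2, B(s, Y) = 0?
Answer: 5724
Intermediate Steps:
C = -53/3 (C = (1/3)*(-53) = -53/3 ≈ -17.667)
O = -3 (O = (1*(-7) + 0) + 4 = (-7 + 0) + 4 = -7 + 4 = -3)
N = -321 (N = 3 - (7 + 11)**2 = 3 - 1*18**2 = 3 - 1*324 = 3 - 324 = -321)
(N + O)*C = (-321 - 3)*(-53/3) = -324*(-53/3) = 5724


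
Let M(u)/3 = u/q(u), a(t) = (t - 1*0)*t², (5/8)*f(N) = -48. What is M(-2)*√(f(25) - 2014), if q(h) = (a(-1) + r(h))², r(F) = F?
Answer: -2*I*√52270/15 ≈ -30.484*I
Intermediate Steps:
f(N) = -384/5 (f(N) = (8/5)*(-48) = -384/5)
a(t) = t³ (a(t) = (t + 0)*t² = t*t² = t³)
q(h) = (-1 + h)² (q(h) = ((-1)³ + h)² = (-1 + h)²)
M(u) = 3*u/(-1 + u)² (M(u) = 3*(u/((-1 + u)²)) = 3*(u/(-1 + u)²) = 3*u/(-1 + u)²)
M(-2)*√(f(25) - 2014) = (3*(-2)/(-1 - 2)²)*√(-384/5 - 2014) = (3*(-2)/(-3)²)*√(-10454/5) = (3*(-2)*(⅑))*(I*√52270/5) = -2*I*√52270/15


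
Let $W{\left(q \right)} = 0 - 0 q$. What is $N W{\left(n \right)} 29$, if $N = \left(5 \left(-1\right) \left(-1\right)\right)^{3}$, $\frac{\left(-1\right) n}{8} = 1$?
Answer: $0$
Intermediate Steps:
$n = -8$ ($n = \left(-8\right) 1 = -8$)
$W{\left(q \right)} = 0$ ($W{\left(q \right)} = 0 - 0 = 0 + 0 = 0$)
$N = 125$ ($N = \left(\left(-5\right) \left(-1\right)\right)^{3} = 5^{3} = 125$)
$N W{\left(n \right)} 29 = 125 \cdot 0 \cdot 29 = 0 \cdot 29 = 0$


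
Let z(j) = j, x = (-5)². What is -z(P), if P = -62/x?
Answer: 62/25 ≈ 2.4800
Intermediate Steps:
x = 25
P = -62/25 ≈ -2.4800
-z(P) = -1*(-62/25) = 62/25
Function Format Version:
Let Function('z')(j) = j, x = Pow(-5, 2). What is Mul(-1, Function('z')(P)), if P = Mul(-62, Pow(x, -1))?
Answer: Rational(62, 25) ≈ 2.4800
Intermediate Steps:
x = 25
P = Rational(-62, 25) (P = Mul(-62, Pow(25, -1)) = Mul(-62, Rational(1, 25)) = Rational(-62, 25) ≈ -2.4800)
Mul(-1, Function('z')(P)) = Mul(-1, Rational(-62, 25)) = Rational(62, 25)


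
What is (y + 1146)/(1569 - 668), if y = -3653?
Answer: -2507/901 ≈ -2.7825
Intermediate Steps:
(y + 1146)/(1569 - 668) = (-3653 + 1146)/(1569 - 668) = -2507/901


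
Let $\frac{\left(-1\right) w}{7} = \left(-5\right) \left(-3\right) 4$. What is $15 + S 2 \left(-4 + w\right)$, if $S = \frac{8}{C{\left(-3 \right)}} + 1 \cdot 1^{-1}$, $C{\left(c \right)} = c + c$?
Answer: $\frac{893}{3} \approx 297.67$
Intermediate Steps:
$C{\left(c \right)} = 2 c$
$w = -420$ ($w = - 7 \left(-5\right) \left(-3\right) 4 = - 7 \cdot 15 \cdot 4 = \left(-7\right) 60 = -420$)
$S = - \frac{1}{3}$ ($S = \frac{8}{2 \left(-3\right)} + 1 \cdot 1^{-1} = \frac{8}{-6} + 1 \cdot 1 = 8 \left(- \frac{1}{6}\right) + 1 = - \frac{4}{3} + 1 = - \frac{1}{3} \approx -0.33333$)
$15 + S 2 \left(-4 + w\right) = 15 - \frac{2 \left(-4 - 420\right)}{3} = 15 - \frac{2 \left(-424\right)}{3} = 15 - - \frac{848}{3} = 15 + \frac{848}{3} = \frac{893}{3}$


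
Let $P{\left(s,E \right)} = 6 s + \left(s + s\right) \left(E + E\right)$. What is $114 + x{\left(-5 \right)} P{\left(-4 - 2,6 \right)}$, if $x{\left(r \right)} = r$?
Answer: $1014$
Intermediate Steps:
$P{\left(s,E \right)} = 6 s + 4 E s$ ($P{\left(s,E \right)} = 6 s + 2 s 2 E = 6 s + 4 E s$)
$114 + x{\left(-5 \right)} P{\left(-4 - 2,6 \right)} = 114 - 5 \cdot 2 \left(-4 - 2\right) \left(3 + 2 \cdot 6\right) = 114 - 5 \cdot 2 \left(-6\right) \left(3 + 12\right) = 114 - 5 \cdot 2 \left(-6\right) 15 = 114 - -900 = 114 + 900 = 1014$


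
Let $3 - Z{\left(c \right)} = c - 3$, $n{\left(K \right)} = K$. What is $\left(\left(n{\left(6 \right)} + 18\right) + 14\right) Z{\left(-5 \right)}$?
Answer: $418$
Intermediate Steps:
$Z{\left(c \right)} = 6 - c$ ($Z{\left(c \right)} = 3 - \left(c - 3\right) = 3 - \left(-3 + c\right) = 6 - c$)
$\left(\left(n{\left(6 \right)} + 18\right) + 14\right) Z{\left(-5 \right)} = \left(\left(6 + 18\right) + 14\right) \left(6 - -5\right) = \left(24 + 14\right) \left(6 + 5\right) = 38 \cdot 11 = 418$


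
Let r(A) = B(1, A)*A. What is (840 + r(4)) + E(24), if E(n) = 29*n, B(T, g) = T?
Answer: 1540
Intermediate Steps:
r(A) = A (r(A) = 1*A = A)
(840 + r(4)) + E(24) = (840 + 4) + 29*24 = 844 + 696 = 1540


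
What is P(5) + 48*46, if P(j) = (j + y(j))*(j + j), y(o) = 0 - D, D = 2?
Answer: 2238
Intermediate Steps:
y(o) = -2 (y(o) = 0 - 1*2 = 0 - 2 = -2)
P(j) = 2*j*(-2 + j) (P(j) = (j - 2)*(j + j) = (-2 + j)*(2*j) = 2*j*(-2 + j))
P(5) + 48*46 = 2*5*(-2 + 5) + 48*46 = 2*5*3 + 2208 = 30 + 2208 = 2238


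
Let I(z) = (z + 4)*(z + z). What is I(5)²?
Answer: 8100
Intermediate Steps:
I(z) = 2*z*(4 + z) (I(z) = (4 + z)*(2*z) = 2*z*(4 + z))
I(5)² = (2*5*(4 + 5))² = (2*5*9)² = 90² = 8100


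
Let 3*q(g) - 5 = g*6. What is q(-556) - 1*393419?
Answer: -1183588/3 ≈ -3.9453e+5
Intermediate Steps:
q(g) = 5/3 + 2*g (q(g) = 5/3 + (g*6)/3 = 5/3 + (6*g)/3 = 5/3 + 2*g)
q(-556) - 1*393419 = (5/3 + 2*(-556)) - 1*393419 = (5/3 - 1112) - 393419 = -3331/3 - 393419 = -1183588/3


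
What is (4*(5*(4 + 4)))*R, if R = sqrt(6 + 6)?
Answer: 320*sqrt(3) ≈ 554.26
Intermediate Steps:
R = 2*sqrt(3) (R = sqrt(12) = 2*sqrt(3) ≈ 3.4641)
(4*(5*(4 + 4)))*R = (4*(5*(4 + 4)))*(2*sqrt(3)) = (4*(5*8))*(2*sqrt(3)) = (4*40)*(2*sqrt(3)) = 160*(2*sqrt(3)) = 320*sqrt(3)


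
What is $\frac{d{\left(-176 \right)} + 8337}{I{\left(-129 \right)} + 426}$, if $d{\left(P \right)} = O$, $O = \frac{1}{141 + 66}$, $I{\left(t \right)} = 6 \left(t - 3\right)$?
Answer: $- \frac{862880}{37881} \approx -22.779$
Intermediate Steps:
$I{\left(t \right)} = -18 + 6 t$ ($I{\left(t \right)} = 6 \left(-3 + t\right) = -18 + 6 t$)
$O = \frac{1}{207} \approx 0.0048309$
$d{\left(P \right)} = \frac{1}{207}$
$\frac{d{\left(-176 \right)} + 8337}{I{\left(-129 \right)} + 426} = \frac{\frac{1}{207} + 8337}{\left(-18 + 6 \left(-129\right)\right) + 426} = \frac{1725760}{207 \left(\left(-18 - 774\right) + 426\right)} = \frac{1725760}{207 \left(-792 + 426\right)} = \frac{1725760}{207 \left(-366\right)} = \frac{1725760}{207} \left(- \frac{1}{366}\right) = - \frac{862880}{37881}$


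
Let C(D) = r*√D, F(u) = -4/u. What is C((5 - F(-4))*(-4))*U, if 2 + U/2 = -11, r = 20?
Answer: -2080*I ≈ -2080.0*I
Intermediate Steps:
U = -26 (U = -4 + 2*(-11) = -4 - 22 = -26)
C(D) = 20*√D
C((5 - F(-4))*(-4))*U = (20*√((5 - (-4)/(-4))*(-4)))*(-26) = (20*√((5 - (-4)*(-1)/4)*(-4)))*(-26) = (20*√((5 - 1*1)*(-4)))*(-26) = (20*√((5 - 1)*(-4)))*(-26) = (20*√(4*(-4)))*(-26) = (20*√(-16))*(-26) = (20*(4*I))*(-26) = (80*I)*(-26) = -2080*I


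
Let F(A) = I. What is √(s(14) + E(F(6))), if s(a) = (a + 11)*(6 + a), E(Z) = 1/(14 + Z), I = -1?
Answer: √84513/13 ≈ 22.362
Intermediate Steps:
F(A) = -1
s(a) = (6 + a)*(11 + a) (s(a) = (11 + a)*(6 + a) = (6 + a)*(11 + a))
√(s(14) + E(F(6))) = √((66 + 14² + 17*14) + 1/(14 - 1)) = √((66 + 196 + 238) + 1/13) = √(500 + 1/13) = √(6501/13) = √84513/13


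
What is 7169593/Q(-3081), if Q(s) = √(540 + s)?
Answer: -7169593*I*√21/231 ≈ -1.4223e+5*I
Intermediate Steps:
7169593/Q(-3081) = 7169593/(√(540 - 3081)) = 7169593/(√(-2541)) = 7169593/((11*I*√21)) = 7169593*(-I*√21/231) = -7169593*I*√21/231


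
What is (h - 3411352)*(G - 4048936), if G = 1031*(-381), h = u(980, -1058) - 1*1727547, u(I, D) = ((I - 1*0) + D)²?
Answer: 22798665627805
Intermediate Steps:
u(I, D) = (D + I)² (u(I, D) = ((I + 0) + D)² = (I + D)² = (D + I)²)
h = -1721463 (h = (-1058 + 980)² - 1*1727547 = (-78)² - 1727547 = 6084 - 1727547 = -1721463)
G = -392811
(h - 3411352)*(G - 4048936) = (-1721463 - 3411352)*(-392811 - 4048936) = -5132815*(-4441747) = 22798665627805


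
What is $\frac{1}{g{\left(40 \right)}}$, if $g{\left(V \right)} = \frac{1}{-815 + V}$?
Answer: $-775$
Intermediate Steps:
$\frac{1}{g{\left(40 \right)}} = \frac{1}{\frac{1}{-815 + 40}} = \frac{1}{\frac{1}{-775}} = \frac{1}{- \frac{1}{775}} = -775$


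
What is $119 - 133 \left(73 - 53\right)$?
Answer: $-2541$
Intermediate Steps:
$119 - 133 \left(73 - 53\right) = 119 - 2660 = -2541$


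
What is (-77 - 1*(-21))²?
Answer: 3136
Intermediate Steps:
(-77 - 1*(-21))² = (-77 + 21)² = (-56)² = 3136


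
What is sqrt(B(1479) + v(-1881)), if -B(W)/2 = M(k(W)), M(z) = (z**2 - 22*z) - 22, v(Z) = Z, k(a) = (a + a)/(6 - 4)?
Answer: I*sqrt(4311643) ≈ 2076.4*I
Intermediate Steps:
k(a) = a (k(a) = (2*a)/2 = (2*a)*(1/2) = a)
M(z) = -22 + z**2 - 22*z
B(W) = 44 - 2*W**2 + 44*W (B(W) = -2*(-22 + W**2 - 22*W) = 44 - 2*W**2 + 44*W)
sqrt(B(1479) + v(-1881)) = sqrt((44 - 2*1479**2 + 44*1479) - 1881) = sqrt((44 - 2*2187441 + 65076) - 1881) = sqrt((44 - 4374882 + 65076) - 1881) = sqrt(-4309762 - 1881) = sqrt(-4311643) = I*sqrt(4311643)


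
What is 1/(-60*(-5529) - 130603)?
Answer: 1/201137 ≈ 4.9717e-6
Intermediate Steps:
1/(-60*(-5529) - 130603) = 1/(331740 - 130603) = 1/201137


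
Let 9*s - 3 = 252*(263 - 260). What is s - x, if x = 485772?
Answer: -1457063/3 ≈ -4.8569e+5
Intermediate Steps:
s = 253/3 (s = ⅓ + (252*(263 - 260))/9 = ⅓ + (252*3)/9 = ⅓ + (⅑)*756 = ⅓ + 84 = 253/3 ≈ 84.333)
s - x = 253/3 - 1*485772 = 253/3 - 485772 = -1457063/3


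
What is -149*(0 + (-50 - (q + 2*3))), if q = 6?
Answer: 9238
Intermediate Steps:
-149*(0 + (-50 - (q + 2*3))) = -149*(0 + (-50 - (6 + 2*3))) = -149*(0 + (-50 - (6 + 6))) = -149*(0 + (-50 - 1*12)) = -149*(0 + (-50 - 12)) = -149*(0 - 62) = -149*(-62) = 9238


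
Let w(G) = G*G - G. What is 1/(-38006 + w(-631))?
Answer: 1/360786 ≈ 2.7717e-6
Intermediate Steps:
w(G) = G² - G
1/(-38006 + w(-631)) = 1/(-38006 - 631*(-1 - 631)) = 1/(-38006 - 631*(-632)) = 1/(-38006 + 398792) = 1/360786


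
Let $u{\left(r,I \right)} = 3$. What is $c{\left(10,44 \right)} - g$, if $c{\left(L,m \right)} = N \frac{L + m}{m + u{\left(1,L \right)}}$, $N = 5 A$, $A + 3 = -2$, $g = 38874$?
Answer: $- \frac{1828428}{47} \approx -38903.0$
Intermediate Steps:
$A = -5$ ($A = -3 - 2 = -5$)
$N = -25$ ($N = 5 \left(-5\right) = -25$)
$c{\left(L,m \right)} = - \frac{25 \left(L + m\right)}{3 + m}$ ($c{\left(L,m \right)} = - 25 \frac{L + m}{m + 3} = - 25 \frac{L + m}{3 + m} = - \frac{25 \left(L + m\right)}{3 + m}$)
$c{\left(10,44 \right)} - g = \frac{25 \left(\left(-1\right) 10 - 44\right)}{3 + 44} - 38874 = \frac{25 \left(-10 - 44\right)}{47} - 38874 = 25 \cdot \frac{1}{47} \left(-54\right) - 38874 = - \frac{1350}{47} - 38874 = - \frac{1828428}{47}$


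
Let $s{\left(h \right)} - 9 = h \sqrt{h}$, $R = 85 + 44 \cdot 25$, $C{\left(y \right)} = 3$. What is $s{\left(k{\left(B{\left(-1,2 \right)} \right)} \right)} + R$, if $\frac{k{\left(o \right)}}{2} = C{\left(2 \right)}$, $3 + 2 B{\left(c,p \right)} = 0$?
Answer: $1194 + 6 \sqrt{6} \approx 1208.7$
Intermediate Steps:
$R = 1185$ ($R = 85 + 1100 = 1185$)
$B{\left(c,p \right)} = - \frac{3}{2}$ ($B{\left(c,p \right)} = - \frac{3}{2} + \frac{1}{2} \cdot 0 = - \frac{3}{2} + 0 = - \frac{3}{2}$)
$k{\left(o \right)} = 6$ ($k{\left(o \right)} = 2 \cdot 3 = 6$)
$s{\left(h \right)} = 9 + h^{\frac{3}{2}}$ ($s{\left(h \right)} = 9 + h \sqrt{h} = 9 + h^{\frac{3}{2}}$)
$s{\left(k{\left(B{\left(-1,2 \right)} \right)} \right)} + R = \left(9 + 6^{\frac{3}{2}}\right) + 1185 = \left(9 + 6 \sqrt{6}\right) + 1185 = 1194 + 6 \sqrt{6}$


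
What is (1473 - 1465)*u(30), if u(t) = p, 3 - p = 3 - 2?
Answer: 16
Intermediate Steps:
p = 2 (p = 3 - (3 - 2) = 3 - 1*1 = 3 - 1 = 2)
u(t) = 2
(1473 - 1465)*u(30) = (1473 - 1465)*2 = 8*2 = 16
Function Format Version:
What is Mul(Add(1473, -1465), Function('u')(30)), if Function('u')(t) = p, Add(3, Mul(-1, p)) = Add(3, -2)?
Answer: 16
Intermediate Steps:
p = 2 (p = Add(3, Mul(-1, Add(3, -2))) = Add(3, Mul(-1, 1)) = Add(3, -1) = 2)
Function('u')(t) = 2
Mul(Add(1473, -1465), Function('u')(30)) = Mul(Add(1473, -1465), 2) = Mul(8, 2) = 16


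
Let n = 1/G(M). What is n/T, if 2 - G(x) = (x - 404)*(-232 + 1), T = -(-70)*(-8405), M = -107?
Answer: 1/69448245650 ≈ 1.4399e-11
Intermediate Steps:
T = -588350 (T = -1*588350 = -588350)
G(x) = -93322 + 231*x (G(x) = 2 - (x - 404)*(-232 + 1) = 2 - (-404 + x)*(-231) = 2 - (93324 - 231*x) = 2 + (-93324 + 231*x) = -93322 + 231*x)
n = -1/118039 (n = 1/(-93322 + 231*(-107)) = 1/(-93322 - 24717) = 1/(-118039) = -1/118039 ≈ -8.4718e-6)
n/T = -1/118039/(-588350) = -1/118039*(-1/588350) = 1/69448245650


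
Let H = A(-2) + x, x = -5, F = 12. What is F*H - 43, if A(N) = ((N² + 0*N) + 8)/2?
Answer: -31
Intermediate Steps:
A(N) = 4 + N²/2 (A(N) = ((N² + 0) + 8)*(½) = (N² + 8)*(½) = (8 + N²)*(½) = 4 + N²/2)
H = 1 (H = (4 + (½)*(-2)²) - 5 = (4 + (½)*4) - 5 = (4 + 2) - 5 = 6 - 5 = 1)
F*H - 43 = 12*1 - 43 = 12 - 43 = -31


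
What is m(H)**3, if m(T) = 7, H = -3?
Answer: 343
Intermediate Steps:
m(H)**3 = 7**3 = 343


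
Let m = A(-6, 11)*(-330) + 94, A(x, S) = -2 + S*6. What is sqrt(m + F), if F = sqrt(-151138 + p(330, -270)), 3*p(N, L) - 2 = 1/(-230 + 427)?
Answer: sqrt(-7343982306 + 591*I*sqrt(52789398333))/591 ≈ 1.3405 + 145.01*I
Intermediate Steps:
p(N, L) = 395/591 (p(N, L) = 2/3 + 1/(3*(-230 + 427)) = 2/3 + (1/3)/197 = 2/3 + (1/3)*(1/197) = 2/3 + 1/591 = 395/591)
A(x, S) = -2 + 6*S
m = -21026 (m = (-2 + 6*11)*(-330) + 94 = (-2 + 66)*(-330) + 94 = 64*(-330) + 94 = -21120 + 94 = -21026)
F = I*sqrt(52789398333)/591 (F = sqrt(-151138 + 395/591) = sqrt(-89322163/591) = I*sqrt(52789398333)/591 ≈ 388.76*I)
sqrt(m + F) = sqrt(-21026 + I*sqrt(52789398333)/591)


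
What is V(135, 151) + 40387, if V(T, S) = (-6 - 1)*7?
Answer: 40338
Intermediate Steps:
V(T, S) = -49 (V(T, S) = -7*7 = -49)
V(135, 151) + 40387 = -49 + 40387 = 40338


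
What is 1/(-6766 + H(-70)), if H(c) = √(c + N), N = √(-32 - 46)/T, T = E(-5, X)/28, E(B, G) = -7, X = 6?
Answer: 1/(-6766 + √2*√(-35 - 2*I*√78)) ≈ -0.00014784 + 1.88e-7*I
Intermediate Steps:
T = -¼ (T = -7/28 = -7*1/28 = -¼ ≈ -0.25000)
N = -4*I*√78 (N = √(-32 - 46)/(-¼) = √(-78)*(-4) = (I*√78)*(-4) = -4*I*√78 ≈ -35.327*I)
H(c) = √(c - 4*I*√78)
1/(-6766 + H(-70)) = 1/(-6766 + √(-70 - 4*I*√78))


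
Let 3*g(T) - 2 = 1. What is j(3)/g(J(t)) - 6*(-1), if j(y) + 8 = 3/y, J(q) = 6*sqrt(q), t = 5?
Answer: -1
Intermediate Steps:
g(T) = 1 (g(T) = 2/3 + (1/3)*1 = 2/3 + 1/3 = 1)
j(y) = -8 + 3/y
j(3)/g(J(t)) - 6*(-1) = (-8 + 3/3)/1 - 6*(-1) = (-8 + 3*(1/3))*1 + 6 = (-8 + 1)*1 + 6 = -7*1 + 6 = -7 + 6 = -1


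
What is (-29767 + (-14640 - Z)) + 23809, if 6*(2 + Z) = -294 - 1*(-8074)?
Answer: -65678/3 ≈ -21893.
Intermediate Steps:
Z = 3884/3 (Z = -2 + (-294 - 1*(-8074))/6 = -2 + (-294 + 8074)/6 = -2 + (1/6)*7780 = -2 + 3890/3 = 3884/3 ≈ 1294.7)
(-29767 + (-14640 - Z)) + 23809 = (-29767 + (-14640 - 1*3884/3)) + 23809 = (-29767 + (-14640 - 3884/3)) + 23809 = (-29767 - 47804/3) + 23809 = -137105/3 + 23809 = -65678/3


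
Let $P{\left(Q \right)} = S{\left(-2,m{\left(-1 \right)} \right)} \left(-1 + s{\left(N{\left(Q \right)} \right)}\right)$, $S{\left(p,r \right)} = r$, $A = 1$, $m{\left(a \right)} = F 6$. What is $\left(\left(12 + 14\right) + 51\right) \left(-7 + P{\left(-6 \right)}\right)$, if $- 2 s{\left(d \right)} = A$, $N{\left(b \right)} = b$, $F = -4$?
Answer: $2233$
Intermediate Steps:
$m{\left(a \right)} = -24$ ($m{\left(a \right)} = \left(-4\right) 6 = -24$)
$s{\left(d \right)} = - \frac{1}{2}$ ($s{\left(d \right)} = \left(- \frac{1}{2}\right) 1 = - \frac{1}{2}$)
$P{\left(Q \right)} = 36$ ($P{\left(Q \right)} = - 24 \left(-1 - \frac{1}{2}\right) = \left(-24\right) \left(- \frac{3}{2}\right) = 36$)
$\left(\left(12 + 14\right) + 51\right) \left(-7 + P{\left(-6 \right)}\right) = \left(\left(12 + 14\right) + 51\right) \left(-7 + 36\right) = \left(26 + 51\right) 29 = 77 \cdot 29 = 2233$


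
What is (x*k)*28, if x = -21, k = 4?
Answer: -2352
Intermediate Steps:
(x*k)*28 = -21*4*28 = -84*28 = -2352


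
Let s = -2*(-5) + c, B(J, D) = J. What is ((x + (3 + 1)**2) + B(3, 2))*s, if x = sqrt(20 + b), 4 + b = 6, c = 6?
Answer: 304 + 16*sqrt(22) ≈ 379.05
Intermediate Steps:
b = 2 (b = -4 + 6 = 2)
s = 16 (s = -2*(-5) + 6 = 10 + 6 = 16)
x = sqrt(22) (x = sqrt(20 + 2) = sqrt(22) ≈ 4.6904)
((x + (3 + 1)**2) + B(3, 2))*s = ((sqrt(22) + (3 + 1)**2) + 3)*16 = ((sqrt(22) + 4**2) + 3)*16 = ((sqrt(22) + 16) + 3)*16 = ((16 + sqrt(22)) + 3)*16 = (19 + sqrt(22))*16 = 304 + 16*sqrt(22)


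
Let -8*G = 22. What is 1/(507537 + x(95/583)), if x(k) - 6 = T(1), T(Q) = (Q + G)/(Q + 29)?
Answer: 120/60905153 ≈ 1.9703e-6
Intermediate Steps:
G = -11/4 (G = -⅛*22 = -11/4 ≈ -2.7500)
T(Q) = (-11/4 + Q)/(29 + Q) (T(Q) = (Q - 11/4)/(Q + 29) = (-11/4 + Q)/(29 + Q))
x(k) = 713/120 (x(k) = 6 + (-11/4 + 1)/(29 + 1) = 6 - 7/4/30 = 6 + (1/30)*(-7/4) = 6 - 7/120 = 713/120)
1/(507537 + x(95/583)) = 1/(507537 + 713/120) = 1/(60905153/120) = 120/60905153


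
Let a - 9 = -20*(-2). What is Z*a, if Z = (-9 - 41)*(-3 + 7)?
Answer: -9800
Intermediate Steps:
Z = -200 (Z = -50*4 = -200)
a = 49 (a = 9 - 20*(-2) = 9 + 40 = 49)
Z*a = -200*49 = -9800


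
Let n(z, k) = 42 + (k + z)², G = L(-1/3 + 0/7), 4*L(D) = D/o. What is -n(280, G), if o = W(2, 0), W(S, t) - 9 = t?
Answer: -914887009/11664 ≈ -78437.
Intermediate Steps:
W(S, t) = 9 + t
o = 9 (o = 9 + 0 = 9)
L(D) = D/36 (L(D) = (D/9)/4 = D/36)
G = -1/108 (G = (-1/3 + 0/7)/36 = (-1*⅓ + 0*(⅐))/36 = (-⅓ + 0)/36 = (1/36)*(-⅓) = -1/108 ≈ -0.0092593)
-n(280, G) = -(42 + (-1/108 + 280)²) = -(42 + (30239/108)²) = -(42 + 914397121/11664) = -1*914887009/11664 = -914887009/11664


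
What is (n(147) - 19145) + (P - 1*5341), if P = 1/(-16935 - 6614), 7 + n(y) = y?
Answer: -573323955/23549 ≈ -24346.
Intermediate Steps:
n(y) = -7 + y
P = -1/23549 (P = 1/(-23549) = -1/23549 ≈ -4.2465e-5)
(n(147) - 19145) + (P - 1*5341) = ((-7 + 147) - 19145) + (-1/23549 - 1*5341) = (140 - 19145) + (-1/23549 - 5341) = -19005 - 125775210/23549 = -573323955/23549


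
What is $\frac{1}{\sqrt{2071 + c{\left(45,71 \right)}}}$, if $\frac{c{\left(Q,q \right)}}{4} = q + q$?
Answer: $\frac{\sqrt{2639}}{2639} \approx 0.019466$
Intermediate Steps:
$c{\left(Q,q \right)} = 8 q$ ($c{\left(Q,q \right)} = 4 \left(q + q\right) = 4 \cdot 2 q = 8 q$)
$\frac{1}{\sqrt{2071 + c{\left(45,71 \right)}}} = \frac{1}{\sqrt{2071 + 8 \cdot 71}} = \frac{1}{\sqrt{2071 + 568}} = \frac{1}{\sqrt{2639}} = \frac{\sqrt{2639}}{2639}$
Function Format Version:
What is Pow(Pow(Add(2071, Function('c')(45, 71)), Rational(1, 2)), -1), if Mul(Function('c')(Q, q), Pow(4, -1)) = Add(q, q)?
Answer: Mul(Rational(1, 2639), Pow(2639, Rational(1, 2))) ≈ 0.019466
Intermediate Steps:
Function('c')(Q, q) = Mul(8, q) (Function('c')(Q, q) = Mul(4, Add(q, q)) = Mul(4, Mul(2, q)) = Mul(8, q))
Pow(Pow(Add(2071, Function('c')(45, 71)), Rational(1, 2)), -1) = Pow(Pow(Add(2071, Mul(8, 71)), Rational(1, 2)), -1) = Pow(Pow(Add(2071, 568), Rational(1, 2)), -1) = Pow(Pow(2639, Rational(1, 2)), -1) = Mul(Rational(1, 2639), Pow(2639, Rational(1, 2)))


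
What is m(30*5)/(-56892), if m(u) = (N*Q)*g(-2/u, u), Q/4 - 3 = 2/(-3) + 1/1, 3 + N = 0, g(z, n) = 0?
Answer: 0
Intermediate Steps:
N = -3 (N = -3 + 0 = -3)
Q = 40/3 (Q = 12 + 4*(2/(-3) + 1/1) = 12 + 4*(2*(-1/3) + 1*1) = 12 + 4*(-2/3 + 1) = 12 + 4*(1/3) = 12 + 4/3 = 40/3 ≈ 13.333)
m(u) = 0 (m(u) = -3*40/3*0 = -40*0 = 0)
m(30*5)/(-56892) = 0/(-56892) = 0*(-1/56892) = 0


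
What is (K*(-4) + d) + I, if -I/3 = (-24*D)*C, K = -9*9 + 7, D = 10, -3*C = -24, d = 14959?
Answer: 21015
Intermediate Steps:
C = 8 (C = -1/3*(-24) = 8)
K = -74 (K = -81 + 7 = -74)
I = 5760 (I = -3*(-24*10)*8 = -(-720)*8 = -3*(-1920) = 5760)
(K*(-4) + d) + I = (-74*(-4) + 14959) + 5760 = (296 + 14959) + 5760 = 15255 + 5760 = 21015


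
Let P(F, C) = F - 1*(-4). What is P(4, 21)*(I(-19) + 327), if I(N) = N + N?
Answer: 2312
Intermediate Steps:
P(F, C) = 4 + F (P(F, C) = F + 4 = 4 + F)
I(N) = 2*N
P(4, 21)*(I(-19) + 327) = (4 + 4)*(2*(-19) + 327) = 8*(-38 + 327) = 8*289 = 2312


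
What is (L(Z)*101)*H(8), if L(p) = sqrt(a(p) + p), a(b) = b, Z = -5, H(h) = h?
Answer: 808*I*sqrt(10) ≈ 2555.1*I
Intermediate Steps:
L(p) = sqrt(2)*sqrt(p) (L(p) = sqrt(p + p) = sqrt(2*p) = sqrt(2)*sqrt(p))
(L(Z)*101)*H(8) = ((sqrt(2)*sqrt(-5))*101)*8 = ((sqrt(2)*(I*sqrt(5)))*101)*8 = ((I*sqrt(10))*101)*8 = (101*I*sqrt(10))*8 = 808*I*sqrt(10)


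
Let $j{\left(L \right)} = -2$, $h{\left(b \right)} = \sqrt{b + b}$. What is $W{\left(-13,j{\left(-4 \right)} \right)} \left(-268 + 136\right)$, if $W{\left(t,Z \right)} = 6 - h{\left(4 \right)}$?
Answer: $-792 + 264 \sqrt{2} \approx -418.65$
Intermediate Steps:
$h{\left(b \right)} = \sqrt{2} \sqrt{b}$ ($h{\left(b \right)} = \sqrt{2 b} = \sqrt{2} \sqrt{b}$)
$W{\left(t,Z \right)} = 6 - 2 \sqrt{2}$ ($W{\left(t,Z \right)} = 6 - \sqrt{2} \sqrt{4} = 6 - \sqrt{2} \cdot 2 = 6 - 2 \sqrt{2}$)
$W{\left(-13,j{\left(-4 \right)} \right)} \left(-268 + 136\right) = \left(6 - 2 \sqrt{2}\right) \left(-268 + 136\right) = \left(6 - 2 \sqrt{2}\right) \left(-132\right) = -792 + 264 \sqrt{2}$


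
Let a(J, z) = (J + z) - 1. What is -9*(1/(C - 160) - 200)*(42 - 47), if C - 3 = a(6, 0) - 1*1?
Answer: -153005/17 ≈ -9000.3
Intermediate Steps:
a(J, z) = -1 + J + z
C = 7 (C = 3 + ((-1 + 6 + 0) - 1*1) = 3 + (5 - 1) = 3 + 4 = 7)
-9*(1/(C - 160) - 200)*(42 - 47) = -9*(1/(7 - 160) - 200)*(42 - 47) = -9*(1/(-153) - 200)*(-5) = -9*(-1/153 - 200)*(-5) = -(-30601)*(-5)/17 = -9*153005/153 = -153005/17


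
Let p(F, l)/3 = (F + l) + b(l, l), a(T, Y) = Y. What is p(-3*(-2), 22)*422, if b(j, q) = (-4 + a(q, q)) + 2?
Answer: 60768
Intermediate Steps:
b(j, q) = -2 + q (b(j, q) = (-4 + q) + 2 = -2 + q)
p(F, l) = -6 + 3*F + 6*l (p(F, l) = 3*((F + l) + (-2 + l)) = 3*(-2 + F + 2*l) = -6 + 3*F + 6*l)
p(-3*(-2), 22)*422 = (-6 + 3*(-3*(-2)) + 6*22)*422 = (-6 + 3*6 + 132)*422 = (-6 + 18 + 132)*422 = 144*422 = 60768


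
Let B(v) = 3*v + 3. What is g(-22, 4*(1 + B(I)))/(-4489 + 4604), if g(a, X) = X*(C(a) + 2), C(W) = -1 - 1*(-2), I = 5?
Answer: 228/115 ≈ 1.9826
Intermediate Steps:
B(v) = 3 + 3*v
C(W) = 1 (C(W) = -1 + 2 = 1)
g(a, X) = 3*X (g(a, X) = X*(1 + 2) = X*3 = 3*X)
g(-22, 4*(1 + B(I)))/(-4489 + 4604) = (3*(4*(1 + (3 + 3*5))))/(-4489 + 4604) = (3*(4*(1 + (3 + 15))))/115 = (3*(4*(1 + 18)))*(1/115) = (3*(4*19))*(1/115) = (3*76)*(1/115) = 228*(1/115) = 228/115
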